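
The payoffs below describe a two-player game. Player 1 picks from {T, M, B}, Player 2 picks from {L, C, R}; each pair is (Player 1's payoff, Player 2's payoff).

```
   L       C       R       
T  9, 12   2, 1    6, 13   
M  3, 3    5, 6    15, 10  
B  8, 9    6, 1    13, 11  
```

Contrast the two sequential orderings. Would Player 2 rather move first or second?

If Player 1 leads: Player 2's best replies are T→R, M→R, B→R; Player 1's induced payoffs 6, 15, 13; outcome (M, R), payoffs (15, 10).
If Player 2 leads: Player 1's best replies are L→T, C→B, R→M; Player 2's induced payoffs 12, 1, 10; outcome (T, L), payoffs (9, 12).
Player 2 gets 12 moving first and 10 moving second, so Player 2 prefers to move first.

first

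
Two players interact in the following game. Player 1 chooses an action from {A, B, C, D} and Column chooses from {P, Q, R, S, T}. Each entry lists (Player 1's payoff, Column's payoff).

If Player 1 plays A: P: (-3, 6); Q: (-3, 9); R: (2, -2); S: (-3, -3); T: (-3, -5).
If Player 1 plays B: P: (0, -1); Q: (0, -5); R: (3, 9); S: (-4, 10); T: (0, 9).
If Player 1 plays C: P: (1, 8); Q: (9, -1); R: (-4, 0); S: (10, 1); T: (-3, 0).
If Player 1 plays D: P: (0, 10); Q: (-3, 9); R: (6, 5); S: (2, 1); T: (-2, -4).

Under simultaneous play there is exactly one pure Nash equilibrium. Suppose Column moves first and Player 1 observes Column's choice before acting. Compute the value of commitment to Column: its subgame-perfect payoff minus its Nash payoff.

1

Solve by backward induction (Column leads).
- P: Player 1 compares -3, 0, 1, 0 and picks C; Column would get 8.
- Q: Player 1 compares -3, 0, 9, -3 and picks C; Column would get -1.
- R: Player 1 compares 2, 3, -4, 6 and picks D; Column would get 5.
- S: Player 1 compares -3, -4, 10, 2 and picks C; Column would get 1.
- T: Player 1 compares -3, 0, -3, -2 and picks B; Column would get 9.
Column's induced payoffs are 8, -1, 5, 1, 9, so Column commits to T. Subgame-perfect outcome: (B, T) with payoffs (0, 9).
Under simultaneous play:
Player 1's best replies: P→C; Q→C; R→D; S→C; T→B.
Column's best replies: A→Q; B→S; C→P; D→P.
Only (C, P) has each player best-responding; Nash payoffs (1, 8).
Column's commitment gain: 9 − 8 = 1.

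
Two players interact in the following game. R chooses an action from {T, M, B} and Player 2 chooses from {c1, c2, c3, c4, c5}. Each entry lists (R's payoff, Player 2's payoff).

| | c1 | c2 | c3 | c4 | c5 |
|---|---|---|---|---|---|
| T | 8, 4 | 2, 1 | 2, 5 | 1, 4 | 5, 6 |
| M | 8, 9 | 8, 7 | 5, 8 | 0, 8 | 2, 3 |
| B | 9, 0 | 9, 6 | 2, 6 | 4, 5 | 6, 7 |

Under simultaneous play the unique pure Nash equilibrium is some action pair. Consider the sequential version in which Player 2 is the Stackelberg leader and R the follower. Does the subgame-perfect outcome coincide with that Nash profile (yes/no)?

no

R best-responds to each possible Player 2 move:
- c1 → R plays B (best of 8, 8, 9); Player 2 gets 0.
- c2 → R plays B (best of 2, 8, 9); Player 2 gets 6.
- c3 → R plays M (best of 2, 5, 2); Player 2 gets 8.
- c4 → R plays B (best of 1, 0, 4); Player 2 gets 5.
- c5 → R plays B (best of 5, 2, 6); Player 2 gets 7.
Player 2's induced payoffs are 0, 6, 8, 5, 7, so Player 2 commits to c3. Subgame-perfect outcome: (M, c3) with payoffs (5, 8).
Now find the simultaneous Nash equilibrium.
R's best replies: c1→B; c2→B; c3→M; c4→B; c5→B.
Player 2's best replies: T→c5; M→c1; B→c5.
Only (B, c5) has each player best-responding; Nash payoffs (6, 7).
Sequential outcome (M, c3) differs from the Nash profile (B, c5).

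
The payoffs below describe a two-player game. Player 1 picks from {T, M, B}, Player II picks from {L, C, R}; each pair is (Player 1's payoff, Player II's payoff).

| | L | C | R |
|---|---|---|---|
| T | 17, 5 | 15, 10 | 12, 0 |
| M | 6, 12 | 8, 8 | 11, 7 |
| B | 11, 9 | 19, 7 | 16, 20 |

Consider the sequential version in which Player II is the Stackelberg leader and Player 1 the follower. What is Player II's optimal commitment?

Player 1 best-responds to each possible Player II move:
- L → Player 1 plays T (best of 17, 6, 11); Player II gets 5.
- C → Player 1 plays B (best of 15, 8, 19); Player II gets 7.
- R → Player 1 plays B (best of 12, 11, 16); Player II gets 20.
Player II's induced payoffs are 5, 7, 20, so Player II commits to R. Subgame-perfect outcome: (B, R) with payoffs (16, 20).

R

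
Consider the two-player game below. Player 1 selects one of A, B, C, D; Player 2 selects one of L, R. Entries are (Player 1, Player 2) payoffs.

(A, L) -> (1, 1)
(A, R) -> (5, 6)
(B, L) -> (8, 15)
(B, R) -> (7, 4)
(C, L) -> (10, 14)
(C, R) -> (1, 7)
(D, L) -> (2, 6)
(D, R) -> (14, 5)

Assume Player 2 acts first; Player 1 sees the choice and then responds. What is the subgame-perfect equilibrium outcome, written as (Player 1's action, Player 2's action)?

Work backward from Player 1's decision.
- L → Player 1 plays C (best of 1, 8, 10, 2); Player 2 gets 14.
- R → Player 1 plays D (best of 5, 7, 1, 14); Player 2 gets 5.
Maximizing over 14, 5, Player 2 chooses L. Subgame-perfect outcome: (C, L) with payoffs (10, 14).

(C, L)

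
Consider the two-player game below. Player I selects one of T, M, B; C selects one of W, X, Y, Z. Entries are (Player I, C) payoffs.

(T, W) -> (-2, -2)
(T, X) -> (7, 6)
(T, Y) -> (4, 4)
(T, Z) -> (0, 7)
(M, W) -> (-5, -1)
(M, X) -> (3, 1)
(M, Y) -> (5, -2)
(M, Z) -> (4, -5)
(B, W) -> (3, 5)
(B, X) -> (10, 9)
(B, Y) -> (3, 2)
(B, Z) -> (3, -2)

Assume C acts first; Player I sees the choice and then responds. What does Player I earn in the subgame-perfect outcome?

Player I best-responds to each possible C move:
- W → Player I plays B (best of -2, -5, 3); C gets 5.
- X → Player I plays B (best of 7, 3, 10); C gets 9.
- Y → Player I plays M (best of 4, 5, 3); C gets -2.
- Z → Player I plays M (best of 0, 4, 3); C gets -5.
Among 5, 9, -2, -5, the best is 9 at X. Subgame-perfect outcome: (B, X) with payoffs (10, 9).

10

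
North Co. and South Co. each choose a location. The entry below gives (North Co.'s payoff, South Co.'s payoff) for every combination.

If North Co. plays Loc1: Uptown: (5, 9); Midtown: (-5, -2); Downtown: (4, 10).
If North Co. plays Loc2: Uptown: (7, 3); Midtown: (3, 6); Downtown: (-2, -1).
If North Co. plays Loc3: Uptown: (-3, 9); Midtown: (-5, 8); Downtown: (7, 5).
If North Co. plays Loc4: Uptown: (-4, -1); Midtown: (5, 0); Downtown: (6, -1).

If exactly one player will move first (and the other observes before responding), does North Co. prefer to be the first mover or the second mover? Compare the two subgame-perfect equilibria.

If North Co. leads: South Co.'s best replies are Loc1→Downtown, Loc2→Midtown, Loc3→Uptown, Loc4→Midtown; North Co.'s induced payoffs 4, 3, -3, 5; outcome (Loc4, Midtown), payoffs (5, 0).
If South Co. leads: North Co.'s best replies are Uptown→Loc2, Midtown→Loc4, Downtown→Loc3; South Co.'s induced payoffs 3, 0, 5; outcome (Loc3, Downtown), payoffs (7, 5).
North Co. gets 5 moving first and 7 moving second, so North Co. prefers to move second.

second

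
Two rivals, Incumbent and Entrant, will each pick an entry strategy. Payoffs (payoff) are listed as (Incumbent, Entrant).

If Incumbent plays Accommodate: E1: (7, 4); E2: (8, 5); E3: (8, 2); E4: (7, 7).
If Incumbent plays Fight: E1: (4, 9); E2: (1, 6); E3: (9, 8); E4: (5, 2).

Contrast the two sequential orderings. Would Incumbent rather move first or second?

If Incumbent leads: Entrant's best replies are Accommodate→E4, Fight→E1; Incumbent's induced payoffs 7, 4; outcome (Accommodate, E4), payoffs (7, 7).
If Entrant leads: Incumbent's best replies are E1→Accommodate, E2→Accommodate, E3→Fight, E4→Accommodate; Entrant's induced payoffs 4, 5, 8, 7; outcome (Fight, E3), payoffs (9, 8).
Incumbent gets 7 moving first and 9 moving second, so Incumbent prefers to move second.

second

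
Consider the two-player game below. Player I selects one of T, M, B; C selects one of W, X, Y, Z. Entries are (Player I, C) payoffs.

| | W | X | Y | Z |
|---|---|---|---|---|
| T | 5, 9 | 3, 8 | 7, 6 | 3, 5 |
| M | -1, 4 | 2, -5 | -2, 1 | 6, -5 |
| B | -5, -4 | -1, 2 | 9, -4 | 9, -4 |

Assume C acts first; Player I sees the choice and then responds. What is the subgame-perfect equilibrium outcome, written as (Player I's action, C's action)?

Backward induction with C moving first.
- W: Player I compares 5, -1, -5 and picks T; C would get 9.
- X: Player I compares 3, 2, -1 and picks T; C would get 8.
- Y: Player I compares 7, -2, 9 and picks B; C would get -4.
- Z: Player I compares 3, 6, 9 and picks B; C would get -4.
Among 9, 8, -4, -4, the best is 9 at W. Subgame-perfect outcome: (T, W) with payoffs (5, 9).

(T, W)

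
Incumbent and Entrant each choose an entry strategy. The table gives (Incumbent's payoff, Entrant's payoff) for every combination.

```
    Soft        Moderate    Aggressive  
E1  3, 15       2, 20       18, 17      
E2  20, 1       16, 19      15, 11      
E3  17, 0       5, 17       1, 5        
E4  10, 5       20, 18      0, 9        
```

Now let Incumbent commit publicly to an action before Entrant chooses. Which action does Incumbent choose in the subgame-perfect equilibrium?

E4

Entrant best-responds to each possible Incumbent move:
- E1: Entrant compares 15, 20, 17 and picks Moderate; Incumbent would get 2.
- E2: Entrant compares 1, 19, 11 and picks Moderate; Incumbent would get 16.
- E3: Entrant compares 0, 17, 5 and picks Moderate; Incumbent would get 5.
- E4: Entrant compares 5, 18, 9 and picks Moderate; Incumbent would get 20.
Incumbent's induced payoffs are 2, 16, 5, 20, so Incumbent commits to E4. Subgame-perfect outcome: (E4, Moderate) with payoffs (20, 18).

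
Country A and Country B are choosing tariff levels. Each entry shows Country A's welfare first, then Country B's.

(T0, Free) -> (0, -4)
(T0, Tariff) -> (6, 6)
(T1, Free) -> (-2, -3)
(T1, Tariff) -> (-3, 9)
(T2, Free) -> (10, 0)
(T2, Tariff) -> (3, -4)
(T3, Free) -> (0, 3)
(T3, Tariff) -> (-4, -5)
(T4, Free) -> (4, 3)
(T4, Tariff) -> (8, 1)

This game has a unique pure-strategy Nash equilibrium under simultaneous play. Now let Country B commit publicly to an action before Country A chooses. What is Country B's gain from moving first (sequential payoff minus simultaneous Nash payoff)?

1

Solve by backward induction (Country B leads).
- Free: BR = T2, leader payoff 0.
- Tariff: BR = T4, leader payoff 1.
Among 0, 1, the best is 1 at Tariff. Subgame-perfect outcome: (T4, Tariff) with payoffs (8, 1).
Now find the simultaneous Nash equilibrium.
Country A's best replies: Free→T2; Tariff→T4.
Country B's best replies: T0→Tariff; T1→Tariff; T2→Free; T3→Free; T4→Free.
Only (T2, Free) has each player best-responding; Nash payoffs (10, 0).
Country B's commitment gain: 1 − 0 = 1.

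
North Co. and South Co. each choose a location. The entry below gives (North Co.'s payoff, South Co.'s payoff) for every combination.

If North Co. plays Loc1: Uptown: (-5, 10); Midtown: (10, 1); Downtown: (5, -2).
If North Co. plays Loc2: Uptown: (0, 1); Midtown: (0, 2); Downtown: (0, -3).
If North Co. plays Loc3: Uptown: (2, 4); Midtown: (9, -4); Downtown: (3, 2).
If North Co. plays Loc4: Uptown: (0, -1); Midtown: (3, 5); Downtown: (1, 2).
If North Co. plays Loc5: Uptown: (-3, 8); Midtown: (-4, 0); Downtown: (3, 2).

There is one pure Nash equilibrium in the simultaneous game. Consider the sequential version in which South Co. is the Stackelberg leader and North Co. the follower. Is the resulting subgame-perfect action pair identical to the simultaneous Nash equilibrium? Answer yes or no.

yes

Work backward from North Co.'s decision.
- Uptown: BR = Loc3, leader payoff 4.
- Midtown: BR = Loc1, leader payoff 1.
- Downtown: BR = Loc1, leader payoff -2.
Among 4, 1, -2, the best is 4 at Uptown. Subgame-perfect outcome: (Loc3, Uptown) with payoffs (2, 4).
Now find the simultaneous Nash equilibrium.
North Co.'s best replies: Uptown→Loc3; Midtown→Loc1; Downtown→Loc1.
South Co.'s best replies: Loc1→Uptown; Loc2→Midtown; Loc3→Uptown; Loc4→Midtown; Loc5→Uptown.
The unique mutual best reply is (Loc3, Uptown), giving (2, 4).
Sequential outcome (Loc3, Uptown) coincides with the Nash profile (Loc3, Uptown).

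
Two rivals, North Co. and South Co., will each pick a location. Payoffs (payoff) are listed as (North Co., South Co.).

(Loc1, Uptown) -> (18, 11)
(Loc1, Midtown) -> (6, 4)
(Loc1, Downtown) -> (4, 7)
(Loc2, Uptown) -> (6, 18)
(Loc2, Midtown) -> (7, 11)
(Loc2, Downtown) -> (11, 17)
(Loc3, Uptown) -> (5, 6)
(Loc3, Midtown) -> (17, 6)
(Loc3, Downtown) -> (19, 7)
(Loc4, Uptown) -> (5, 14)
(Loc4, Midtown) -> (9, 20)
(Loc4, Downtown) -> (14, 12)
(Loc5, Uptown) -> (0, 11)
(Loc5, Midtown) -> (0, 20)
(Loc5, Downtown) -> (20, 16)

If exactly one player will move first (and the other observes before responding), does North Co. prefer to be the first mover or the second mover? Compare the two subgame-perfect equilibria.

second

If North Co. leads: South Co.'s best replies are Loc1→Uptown, Loc2→Uptown, Loc3→Downtown, Loc4→Midtown, Loc5→Midtown; North Co.'s induced payoffs 18, 6, 19, 9, 0; outcome (Loc3, Downtown), payoffs (19, 7).
If South Co. leads: North Co.'s best replies are Uptown→Loc1, Midtown→Loc3, Downtown→Loc5; South Co.'s induced payoffs 11, 6, 16; outcome (Loc5, Downtown), payoffs (20, 16).
North Co. gets 19 moving first and 20 moving second, so North Co. prefers to move second.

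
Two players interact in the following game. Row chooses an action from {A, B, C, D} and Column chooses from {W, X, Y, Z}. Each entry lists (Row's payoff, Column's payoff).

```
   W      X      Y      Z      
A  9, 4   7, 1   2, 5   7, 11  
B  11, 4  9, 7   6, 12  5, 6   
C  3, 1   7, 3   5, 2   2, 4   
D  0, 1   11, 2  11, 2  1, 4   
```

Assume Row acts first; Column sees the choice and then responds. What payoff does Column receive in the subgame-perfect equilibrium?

11

Backward induction with Row moving first.
- A: BR = Z, leader payoff 7.
- B: BR = Y, leader payoff 6.
- C: BR = Z, leader payoff 2.
- D: BR = Z, leader payoff 1.
Maximizing over 7, 6, 2, 1, Row chooses A. Subgame-perfect outcome: (A, Z) with payoffs (7, 11).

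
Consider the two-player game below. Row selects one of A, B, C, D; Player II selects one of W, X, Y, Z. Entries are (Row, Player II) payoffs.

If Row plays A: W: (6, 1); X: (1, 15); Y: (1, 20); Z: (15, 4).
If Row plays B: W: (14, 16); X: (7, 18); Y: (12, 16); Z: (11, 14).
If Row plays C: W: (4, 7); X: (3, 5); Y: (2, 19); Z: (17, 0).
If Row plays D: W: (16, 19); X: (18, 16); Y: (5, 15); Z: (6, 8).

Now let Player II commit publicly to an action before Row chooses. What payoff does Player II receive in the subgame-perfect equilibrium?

19

Backward induction with Player II moving first.
- W: BR = D, leader payoff 19.
- X: BR = D, leader payoff 16.
- Y: BR = B, leader payoff 16.
- Z: BR = C, leader payoff 0.
Among 19, 16, 16, 0, the best is 19 at W. Subgame-perfect outcome: (D, W) with payoffs (16, 19).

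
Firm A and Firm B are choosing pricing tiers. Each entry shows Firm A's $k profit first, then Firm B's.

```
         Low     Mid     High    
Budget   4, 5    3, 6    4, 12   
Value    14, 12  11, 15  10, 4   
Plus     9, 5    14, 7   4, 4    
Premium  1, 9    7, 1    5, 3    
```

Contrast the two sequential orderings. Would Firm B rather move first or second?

first

If Firm A leads: Firm B's best replies are Budget→High, Value→Mid, Plus→Mid, Premium→Low; Firm A's induced payoffs 4, 11, 14, 1; outcome (Plus, Mid), payoffs (14, 7).
If Firm B leads: Firm A's best replies are Low→Value, Mid→Plus, High→Value; Firm B's induced payoffs 12, 7, 4; outcome (Value, Low), payoffs (14, 12).
Firm B gets 12 moving first and 7 moving second, so Firm B prefers to move first.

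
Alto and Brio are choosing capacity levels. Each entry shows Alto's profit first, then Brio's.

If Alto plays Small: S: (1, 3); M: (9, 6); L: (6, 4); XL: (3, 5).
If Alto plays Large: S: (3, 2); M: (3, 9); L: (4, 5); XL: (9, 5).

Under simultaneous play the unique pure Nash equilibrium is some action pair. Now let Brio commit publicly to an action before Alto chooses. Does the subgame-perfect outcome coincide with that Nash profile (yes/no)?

Solve by backward induction (Brio leads).
- S → Alto plays Large (best of 1, 3); Brio gets 2.
- M → Alto plays Small (best of 9, 3); Brio gets 6.
- L → Alto plays Small (best of 6, 4); Brio gets 4.
- XL → Alto plays Large (best of 3, 9); Brio gets 5.
Brio's induced payoffs are 2, 6, 4, 5, so Brio commits to M. Subgame-perfect outcome: (Small, M) with payoffs (9, 6).
Now find the simultaneous Nash equilibrium.
Alto's best replies: S→Large; M→Small; L→Small; XL→Large.
Brio's best replies: Small→M; Large→M.
The unique mutual best reply is (Small, M), giving (9, 6).
Sequential outcome (Small, M) coincides with the Nash profile (Small, M).

yes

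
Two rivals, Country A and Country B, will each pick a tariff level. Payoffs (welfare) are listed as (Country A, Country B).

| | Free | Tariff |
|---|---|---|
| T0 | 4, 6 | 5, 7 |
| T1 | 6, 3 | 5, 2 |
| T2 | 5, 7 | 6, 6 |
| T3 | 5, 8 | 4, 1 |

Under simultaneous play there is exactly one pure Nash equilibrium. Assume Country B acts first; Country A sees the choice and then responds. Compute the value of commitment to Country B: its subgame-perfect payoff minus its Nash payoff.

Country A best-responds to each possible Country B move:
- Free: Country A compares 4, 6, 5, 5 and picks T1; Country B would get 3.
- Tariff: Country A compares 5, 5, 6, 4 and picks T2; Country B would get 6.
Country B's induced payoffs are 3, 6, so Country B commits to Tariff. Subgame-perfect outcome: (T2, Tariff) with payoffs (6, 6).
Under simultaneous play:
Country A's best replies: Free→T1; Tariff→T2.
Country B's best replies: T0→Tariff; T1→Free; T2→Free; T3→Free.
The unique mutual best reply is (T1, Free), giving (6, 3).
Country B's commitment gain: 6 − 3 = 3.

3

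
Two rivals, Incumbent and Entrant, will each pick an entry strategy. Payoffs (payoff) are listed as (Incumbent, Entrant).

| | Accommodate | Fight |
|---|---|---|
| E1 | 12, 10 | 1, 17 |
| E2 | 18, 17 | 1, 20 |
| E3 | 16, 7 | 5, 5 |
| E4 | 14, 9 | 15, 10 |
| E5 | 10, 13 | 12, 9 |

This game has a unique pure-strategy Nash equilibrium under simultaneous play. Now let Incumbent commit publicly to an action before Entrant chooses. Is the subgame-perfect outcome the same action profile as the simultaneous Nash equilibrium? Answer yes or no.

Entrant best-responds to each possible Incumbent move:
- E1: BR = Fight, leader payoff 1.
- E2: BR = Fight, leader payoff 1.
- E3: BR = Accommodate, leader payoff 16.
- E4: BR = Fight, leader payoff 15.
- E5: BR = Accommodate, leader payoff 10.
Maximizing over 1, 1, 16, 15, 10, Incumbent chooses E3. Subgame-perfect outcome: (E3, Accommodate) with payoffs (16, 7).
Now find the simultaneous Nash equilibrium.
Incumbent's best replies: Accommodate→E2; Fight→E4.
Entrant's best replies: E1→Fight; E2→Fight; E3→Accommodate; E4→Fight; E5→Accommodate.
Only (E4, Fight) has each player best-responding; Nash payoffs (15, 10).
Sequential outcome (E3, Accommodate) differs from the Nash profile (E4, Fight).

no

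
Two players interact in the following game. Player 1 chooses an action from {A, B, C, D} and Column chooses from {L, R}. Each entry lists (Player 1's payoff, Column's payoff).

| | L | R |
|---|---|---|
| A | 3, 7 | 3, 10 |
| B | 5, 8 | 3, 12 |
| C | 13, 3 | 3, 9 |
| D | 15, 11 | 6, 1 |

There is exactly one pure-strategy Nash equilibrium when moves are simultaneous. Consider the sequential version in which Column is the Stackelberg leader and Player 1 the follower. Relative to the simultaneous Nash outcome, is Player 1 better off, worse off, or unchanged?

unchanged

Solve by backward induction (Column leads).
- L: BR = D, leader payoff 11.
- R: BR = D, leader payoff 1.
Among 11, 1, the best is 11 at L. Subgame-perfect outcome: (D, L) with payoffs (15, 11).
Under simultaneous play:
Player 1's best replies: L→D; R→D.
Column's best replies: A→R; B→R; C→R; D→L.
The unique mutual best reply is (D, L), giving (15, 11).
Player 1 earns 15 sequentially versus 15 at the Nash outcome: unchanged.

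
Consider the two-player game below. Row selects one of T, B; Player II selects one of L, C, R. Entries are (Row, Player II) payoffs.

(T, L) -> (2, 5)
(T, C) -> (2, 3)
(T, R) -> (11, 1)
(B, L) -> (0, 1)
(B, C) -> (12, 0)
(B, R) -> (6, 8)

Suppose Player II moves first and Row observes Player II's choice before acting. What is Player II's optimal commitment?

L

Backward induction with Player II moving first.
- L → Row plays T (best of 2, 0); Player II gets 5.
- C → Row plays B (best of 2, 12); Player II gets 0.
- R → Row plays T (best of 11, 6); Player II gets 1.
Player II's induced payoffs are 5, 0, 1, so Player II commits to L. Subgame-perfect outcome: (T, L) with payoffs (2, 5).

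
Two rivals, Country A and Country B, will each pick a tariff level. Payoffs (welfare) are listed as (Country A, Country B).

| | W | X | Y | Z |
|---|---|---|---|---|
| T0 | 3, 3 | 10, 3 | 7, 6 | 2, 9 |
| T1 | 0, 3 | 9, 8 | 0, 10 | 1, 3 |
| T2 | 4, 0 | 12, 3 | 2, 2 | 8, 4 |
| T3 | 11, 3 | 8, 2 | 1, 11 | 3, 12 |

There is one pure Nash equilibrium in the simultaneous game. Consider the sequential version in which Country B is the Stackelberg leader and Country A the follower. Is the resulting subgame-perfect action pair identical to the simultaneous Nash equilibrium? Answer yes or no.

no

Country A best-responds to each possible Country B move:
- W → Country A plays T3 (best of 3, 0, 4, 11); Country B gets 3.
- X → Country A plays T2 (best of 10, 9, 12, 8); Country B gets 3.
- Y → Country A plays T0 (best of 7, 0, 2, 1); Country B gets 6.
- Z → Country A plays T2 (best of 2, 1, 8, 3); Country B gets 4.
Maximizing over 3, 3, 6, 4, Country B chooses Y. Subgame-perfect outcome: (T0, Y) with payoffs (7, 6).
For the simultaneous game, intersect best replies.
Country A's best replies: W→T3; X→T2; Y→T0; Z→T2.
Country B's best replies: T0→Z; T1→Y; T2→Z; T3→Z.
The unique mutual best reply is (T2, Z), giving (8, 4).
Sequential outcome (T0, Y) differs from the Nash profile (T2, Z).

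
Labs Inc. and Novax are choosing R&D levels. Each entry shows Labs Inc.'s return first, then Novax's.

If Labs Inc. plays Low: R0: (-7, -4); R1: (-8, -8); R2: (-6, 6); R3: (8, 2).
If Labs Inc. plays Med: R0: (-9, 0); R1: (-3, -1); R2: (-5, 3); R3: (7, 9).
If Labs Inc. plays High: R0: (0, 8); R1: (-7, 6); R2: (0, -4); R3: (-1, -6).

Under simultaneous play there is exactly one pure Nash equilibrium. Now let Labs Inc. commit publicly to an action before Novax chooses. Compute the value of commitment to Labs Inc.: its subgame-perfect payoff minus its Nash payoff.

Work backward from Novax's decision.
- Low: BR = R2, leader payoff -6.
- Med: BR = R3, leader payoff 7.
- High: BR = R0, leader payoff 0.
Maximizing over -6, 7, 0, Labs Inc. chooses Med. Subgame-perfect outcome: (Med, R3) with payoffs (7, 9).
For the simultaneous game, intersect best replies.
Labs Inc.'s best replies: R0→High; R1→Med; R2→High; R3→Low.
Novax's best replies: Low→R2; Med→R3; High→R0.
The unique mutual best reply is (High, R0), giving (0, 8).
Labs Inc.'s commitment gain: 7 − 0 = 7.

7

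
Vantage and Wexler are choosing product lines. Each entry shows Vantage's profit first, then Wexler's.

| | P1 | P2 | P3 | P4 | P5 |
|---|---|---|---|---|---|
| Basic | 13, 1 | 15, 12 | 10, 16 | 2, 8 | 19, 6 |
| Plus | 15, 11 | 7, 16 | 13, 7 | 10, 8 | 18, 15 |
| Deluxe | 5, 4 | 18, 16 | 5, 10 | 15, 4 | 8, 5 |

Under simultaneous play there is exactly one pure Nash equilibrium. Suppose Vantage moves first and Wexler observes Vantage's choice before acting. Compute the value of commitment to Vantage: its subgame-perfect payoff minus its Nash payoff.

Backward induction with Vantage moving first.
- Basic: BR = P3, leader payoff 10.
- Plus: BR = P2, leader payoff 7.
- Deluxe: BR = P2, leader payoff 18.
Vantage's induced payoffs are 10, 7, 18, so Vantage commits to Deluxe. Subgame-perfect outcome: (Deluxe, P2) with payoffs (18, 16).
Under simultaneous play:
Vantage's best replies: P1→Plus; P2→Deluxe; P3→Plus; P4→Deluxe; P5→Basic.
Wexler's best replies: Basic→P3; Plus→P2; Deluxe→P2.
Only (Deluxe, P2) has each player best-responding; Nash payoffs (18, 16).
Vantage's commitment gain: 18 − 18 = 0.

0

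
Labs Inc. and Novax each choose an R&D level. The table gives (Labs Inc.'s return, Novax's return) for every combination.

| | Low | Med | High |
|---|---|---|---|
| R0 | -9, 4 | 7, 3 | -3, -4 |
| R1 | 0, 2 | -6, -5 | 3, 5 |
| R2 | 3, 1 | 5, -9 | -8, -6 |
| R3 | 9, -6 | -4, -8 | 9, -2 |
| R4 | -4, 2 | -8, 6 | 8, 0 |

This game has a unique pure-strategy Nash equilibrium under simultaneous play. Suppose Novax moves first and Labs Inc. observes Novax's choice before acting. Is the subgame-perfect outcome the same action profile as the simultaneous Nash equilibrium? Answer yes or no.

no

Backward induction with Novax moving first.
- Low: BR = R3, leader payoff -6.
- Med: BR = R0, leader payoff 3.
- High: BR = R3, leader payoff -2.
Among -6, 3, -2, the best is 3 at Med. Subgame-perfect outcome: (R0, Med) with payoffs (7, 3).
For the simultaneous game, intersect best replies.
Labs Inc.'s best replies: Low→R3; Med→R0; High→R3.
Novax's best replies: R0→Low; R1→High; R2→Low; R3→High; R4→Med.
The unique mutual best reply is (R3, High), giving (9, -2).
Sequential outcome (R0, Med) differs from the Nash profile (R3, High).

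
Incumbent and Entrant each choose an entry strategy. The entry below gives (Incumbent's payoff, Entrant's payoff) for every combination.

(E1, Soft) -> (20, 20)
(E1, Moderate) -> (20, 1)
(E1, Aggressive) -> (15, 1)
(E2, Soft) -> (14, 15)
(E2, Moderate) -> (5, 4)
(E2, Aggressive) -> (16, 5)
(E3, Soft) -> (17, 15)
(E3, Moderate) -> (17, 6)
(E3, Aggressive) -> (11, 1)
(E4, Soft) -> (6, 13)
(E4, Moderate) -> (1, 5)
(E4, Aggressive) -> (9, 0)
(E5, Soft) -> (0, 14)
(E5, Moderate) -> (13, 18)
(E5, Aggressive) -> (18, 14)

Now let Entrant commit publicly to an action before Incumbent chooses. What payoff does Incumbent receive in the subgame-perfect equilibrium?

Incumbent best-responds to each possible Entrant move:
- Soft: BR = E1, leader payoff 20.
- Moderate: BR = E1, leader payoff 1.
- Aggressive: BR = E5, leader payoff 14.
Among 20, 1, 14, the best is 20 at Soft. Subgame-perfect outcome: (E1, Soft) with payoffs (20, 20).

20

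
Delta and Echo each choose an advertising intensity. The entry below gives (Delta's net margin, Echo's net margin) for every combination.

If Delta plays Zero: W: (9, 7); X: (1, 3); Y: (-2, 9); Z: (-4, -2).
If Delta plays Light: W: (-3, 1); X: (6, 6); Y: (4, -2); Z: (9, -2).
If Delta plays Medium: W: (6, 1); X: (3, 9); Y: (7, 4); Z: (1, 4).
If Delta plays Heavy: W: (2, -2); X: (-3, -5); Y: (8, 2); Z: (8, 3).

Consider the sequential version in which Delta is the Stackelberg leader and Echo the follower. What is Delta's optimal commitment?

Echo best-responds to each possible Delta move:
- Zero → Echo plays Y (best of 7, 3, 9, -2); Delta gets -2.
- Light → Echo plays X (best of 1, 6, -2, -2); Delta gets 6.
- Medium → Echo plays X (best of 1, 9, 4, 4); Delta gets 3.
- Heavy → Echo plays Z (best of -2, -5, 2, 3); Delta gets 8.
Maximizing over -2, 6, 3, 8, Delta chooses Heavy. Subgame-perfect outcome: (Heavy, Z) with payoffs (8, 3).

Heavy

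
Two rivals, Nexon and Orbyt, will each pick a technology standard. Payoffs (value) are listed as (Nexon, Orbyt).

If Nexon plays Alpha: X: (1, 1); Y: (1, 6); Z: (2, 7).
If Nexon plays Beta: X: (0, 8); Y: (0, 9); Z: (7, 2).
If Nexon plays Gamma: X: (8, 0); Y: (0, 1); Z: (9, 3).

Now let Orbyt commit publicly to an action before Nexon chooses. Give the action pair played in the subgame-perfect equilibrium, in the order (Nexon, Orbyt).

(Alpha, Y)

Backward induction with Orbyt moving first.
- X: Nexon compares 1, 0, 8 and picks Gamma; Orbyt would get 0.
- Y: Nexon compares 1, 0, 0 and picks Alpha; Orbyt would get 6.
- Z: Nexon compares 2, 7, 9 and picks Gamma; Orbyt would get 3.
Orbyt's induced payoffs are 0, 6, 3, so Orbyt commits to Y. Subgame-perfect outcome: (Alpha, Y) with payoffs (1, 6).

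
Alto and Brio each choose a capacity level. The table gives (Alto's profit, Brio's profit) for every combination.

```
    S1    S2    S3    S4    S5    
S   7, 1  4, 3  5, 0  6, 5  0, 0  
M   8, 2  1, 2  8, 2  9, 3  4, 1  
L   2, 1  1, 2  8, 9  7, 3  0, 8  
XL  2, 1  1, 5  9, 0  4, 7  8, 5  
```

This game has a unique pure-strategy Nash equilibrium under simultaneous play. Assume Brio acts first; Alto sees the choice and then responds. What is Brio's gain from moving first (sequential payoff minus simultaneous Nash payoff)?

Work backward from Alto's decision.
- S1: BR = M, leader payoff 2.
- S2: BR = S, leader payoff 3.
- S3: BR = XL, leader payoff 0.
- S4: BR = M, leader payoff 3.
- S5: BR = XL, leader payoff 5.
Among 2, 3, 0, 3, 5, the best is 5 at S5. Subgame-perfect outcome: (XL, S5) with payoffs (8, 5).
Under simultaneous play:
Alto's best replies: S1→M; S2→S; S3→XL; S4→M; S5→XL.
Brio's best replies: S→S4; M→S4; L→S3; XL→S4.
Only (M, S4) has each player best-responding; Nash payoffs (9, 3).
Brio's commitment gain: 5 − 3 = 2.

2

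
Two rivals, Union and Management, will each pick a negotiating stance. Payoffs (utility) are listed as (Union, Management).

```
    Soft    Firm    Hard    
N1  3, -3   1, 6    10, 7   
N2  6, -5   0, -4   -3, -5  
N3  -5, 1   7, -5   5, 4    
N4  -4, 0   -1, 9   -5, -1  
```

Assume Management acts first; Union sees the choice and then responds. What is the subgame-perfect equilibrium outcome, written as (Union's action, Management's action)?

Union best-responds to each possible Management move:
- Soft: Union compares 3, 6, -5, -4 and picks N2; Management would get -5.
- Firm: Union compares 1, 0, 7, -1 and picks N3; Management would get -5.
- Hard: Union compares 10, -3, 5, -5 and picks N1; Management would get 7.
Management's induced payoffs are -5, -5, 7, so Management commits to Hard. Subgame-perfect outcome: (N1, Hard) with payoffs (10, 7).

(N1, Hard)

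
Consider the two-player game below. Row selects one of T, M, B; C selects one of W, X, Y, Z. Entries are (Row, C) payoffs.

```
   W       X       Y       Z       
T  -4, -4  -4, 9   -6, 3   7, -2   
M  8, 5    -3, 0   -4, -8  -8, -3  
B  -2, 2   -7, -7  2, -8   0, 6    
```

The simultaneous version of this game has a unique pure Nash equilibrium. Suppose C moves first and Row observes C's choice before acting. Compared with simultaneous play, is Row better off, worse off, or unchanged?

unchanged

Backward induction with C moving first.
- W: BR = M, leader payoff 5.
- X: BR = M, leader payoff 0.
- Y: BR = B, leader payoff -8.
- Z: BR = T, leader payoff -2.
C's induced payoffs are 5, 0, -8, -2, so C commits to W. Subgame-perfect outcome: (M, W) with payoffs (8, 5).
Under simultaneous play:
Row's best replies: W→M; X→M; Y→B; Z→T.
C's best replies: T→X; M→W; B→Z.
The unique mutual best reply is (M, W), giving (8, 5).
Row earns 8 sequentially versus 8 at the Nash outcome: unchanged.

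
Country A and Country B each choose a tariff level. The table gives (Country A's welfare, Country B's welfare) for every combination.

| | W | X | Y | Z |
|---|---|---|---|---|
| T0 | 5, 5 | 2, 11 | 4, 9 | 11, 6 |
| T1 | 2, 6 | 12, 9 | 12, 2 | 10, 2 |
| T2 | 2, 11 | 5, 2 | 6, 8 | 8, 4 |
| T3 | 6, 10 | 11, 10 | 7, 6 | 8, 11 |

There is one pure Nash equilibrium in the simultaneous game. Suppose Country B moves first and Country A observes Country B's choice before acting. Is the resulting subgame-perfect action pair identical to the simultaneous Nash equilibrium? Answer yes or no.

Solve by backward induction (Country B leads).
- W: BR = T3, leader payoff 10.
- X: BR = T1, leader payoff 9.
- Y: BR = T1, leader payoff 2.
- Z: BR = T0, leader payoff 6.
Maximizing over 10, 9, 2, 6, Country B chooses W. Subgame-perfect outcome: (T3, W) with payoffs (6, 10).
Under simultaneous play:
Country A's best replies: W→T3; X→T1; Y→T1; Z→T0.
Country B's best replies: T0→X; T1→X; T2→W; T3→Z.
The unique mutual best reply is (T1, X), giving (12, 9).
Sequential outcome (T3, W) differs from the Nash profile (T1, X).

no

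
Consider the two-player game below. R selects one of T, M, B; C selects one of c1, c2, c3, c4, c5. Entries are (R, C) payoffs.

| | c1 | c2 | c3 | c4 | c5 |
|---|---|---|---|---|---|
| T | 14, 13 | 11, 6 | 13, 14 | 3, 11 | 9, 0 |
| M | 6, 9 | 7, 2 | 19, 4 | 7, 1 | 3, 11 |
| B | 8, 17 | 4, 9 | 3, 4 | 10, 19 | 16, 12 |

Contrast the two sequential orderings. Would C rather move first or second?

first

If R leads: C's best replies are T→c3, M→c5, B→c4; R's induced payoffs 13, 3, 10; outcome (T, c3), payoffs (13, 14).
If C leads: R's best replies are c1→T, c2→T, c3→M, c4→B, c5→B; C's induced payoffs 13, 6, 4, 19, 12; outcome (B, c4), payoffs (10, 19).
C gets 19 moving first and 14 moving second, so C prefers to move first.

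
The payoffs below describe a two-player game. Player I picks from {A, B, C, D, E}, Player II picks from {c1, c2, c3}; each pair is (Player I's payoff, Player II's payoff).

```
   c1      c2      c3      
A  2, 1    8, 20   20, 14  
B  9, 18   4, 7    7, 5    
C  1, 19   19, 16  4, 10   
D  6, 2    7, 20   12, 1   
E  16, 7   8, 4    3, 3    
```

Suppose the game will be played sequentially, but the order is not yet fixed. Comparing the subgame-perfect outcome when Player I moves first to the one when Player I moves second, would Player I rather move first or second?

second

If Player I leads: Player II's best replies are A→c2, B→c1, C→c1, D→c2, E→c1; Player I's induced payoffs 8, 9, 1, 7, 16; outcome (E, c1), payoffs (16, 7).
If Player II leads: Player I's best replies are c1→E, c2→C, c3→A; Player II's induced payoffs 7, 16, 14; outcome (C, c2), payoffs (19, 16).
Player I gets 16 moving first and 19 moving second, so Player I prefers to move second.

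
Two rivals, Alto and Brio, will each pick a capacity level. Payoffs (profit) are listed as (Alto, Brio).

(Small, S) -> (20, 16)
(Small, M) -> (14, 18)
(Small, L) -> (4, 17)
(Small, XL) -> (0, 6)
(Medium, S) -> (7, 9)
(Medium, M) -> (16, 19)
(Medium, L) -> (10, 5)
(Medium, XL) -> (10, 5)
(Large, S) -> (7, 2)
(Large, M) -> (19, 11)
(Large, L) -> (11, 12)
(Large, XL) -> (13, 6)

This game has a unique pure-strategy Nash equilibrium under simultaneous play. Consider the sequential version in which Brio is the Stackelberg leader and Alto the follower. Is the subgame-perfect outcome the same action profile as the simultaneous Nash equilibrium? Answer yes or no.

Backward induction with Brio moving first.
- S → Alto plays Small (best of 20, 7, 7); Brio gets 16.
- M → Alto plays Large (best of 14, 16, 19); Brio gets 11.
- L → Alto plays Large (best of 4, 10, 11); Brio gets 12.
- XL → Alto plays Large (best of 0, 10, 13); Brio gets 6.
Maximizing over 16, 11, 12, 6, Brio chooses S. Subgame-perfect outcome: (Small, S) with payoffs (20, 16).
Now find the simultaneous Nash equilibrium.
Alto's best replies: S→Small; M→Large; L→Large; XL→Large.
Brio's best replies: Small→M; Medium→M; Large→L.
Only (Large, L) has each player best-responding; Nash payoffs (11, 12).
Sequential outcome (Small, S) differs from the Nash profile (Large, L).

no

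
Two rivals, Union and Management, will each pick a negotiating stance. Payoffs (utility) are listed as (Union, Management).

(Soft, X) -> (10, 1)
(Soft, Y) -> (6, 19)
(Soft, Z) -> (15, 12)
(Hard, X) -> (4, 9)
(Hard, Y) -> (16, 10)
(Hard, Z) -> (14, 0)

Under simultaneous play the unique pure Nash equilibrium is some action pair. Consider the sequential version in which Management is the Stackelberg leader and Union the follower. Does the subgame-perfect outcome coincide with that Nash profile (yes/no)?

Backward induction with Management moving first.
- X → Union plays Soft (best of 10, 4); Management gets 1.
- Y → Union plays Hard (best of 6, 16); Management gets 10.
- Z → Union plays Soft (best of 15, 14); Management gets 12.
Maximizing over 1, 10, 12, Management chooses Z. Subgame-perfect outcome: (Soft, Z) with payoffs (15, 12).
For the simultaneous game, intersect best replies.
Union's best replies: X→Soft; Y→Hard; Z→Soft.
Management's best replies: Soft→Y; Hard→Y.
Only (Hard, Y) has each player best-responding; Nash payoffs (16, 10).
Sequential outcome (Soft, Z) differs from the Nash profile (Hard, Y).

no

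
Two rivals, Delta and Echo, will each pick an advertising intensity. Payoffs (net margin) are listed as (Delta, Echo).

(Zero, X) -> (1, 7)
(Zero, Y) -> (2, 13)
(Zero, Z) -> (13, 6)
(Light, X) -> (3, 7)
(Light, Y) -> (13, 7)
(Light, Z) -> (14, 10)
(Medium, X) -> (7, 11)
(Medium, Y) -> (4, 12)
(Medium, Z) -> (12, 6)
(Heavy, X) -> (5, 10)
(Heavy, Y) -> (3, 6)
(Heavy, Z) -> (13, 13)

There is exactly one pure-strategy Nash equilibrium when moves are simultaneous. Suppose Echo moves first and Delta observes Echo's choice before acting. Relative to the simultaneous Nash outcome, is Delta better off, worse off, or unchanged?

worse off

Solve by backward induction (Echo leads).
- X: Delta compares 1, 3, 7, 5 and picks Medium; Echo would get 11.
- Y: Delta compares 2, 13, 4, 3 and picks Light; Echo would get 7.
- Z: Delta compares 13, 14, 12, 13 and picks Light; Echo would get 10.
Maximizing over 11, 7, 10, Echo chooses X. Subgame-perfect outcome: (Medium, X) with payoffs (7, 11).
For the simultaneous game, intersect best replies.
Delta's best replies: X→Medium; Y→Light; Z→Light.
Echo's best replies: Zero→Y; Light→Z; Medium→Y; Heavy→Z.
Only (Light, Z) has each player best-responding; Nash payoffs (14, 10).
Delta earns 7 sequentially versus 14 at the Nash outcome: worse off.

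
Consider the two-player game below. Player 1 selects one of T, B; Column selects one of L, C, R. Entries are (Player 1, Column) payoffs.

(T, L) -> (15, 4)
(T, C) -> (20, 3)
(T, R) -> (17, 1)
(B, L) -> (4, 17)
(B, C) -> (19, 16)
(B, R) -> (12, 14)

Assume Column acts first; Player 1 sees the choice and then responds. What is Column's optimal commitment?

L

Work backward from Player 1's decision.
- L: Player 1 compares 15, 4 and picks T; Column would get 4.
- C: Player 1 compares 20, 19 and picks T; Column would get 3.
- R: Player 1 compares 17, 12 and picks T; Column would get 1.
Maximizing over 4, 3, 1, Column chooses L. Subgame-perfect outcome: (T, L) with payoffs (15, 4).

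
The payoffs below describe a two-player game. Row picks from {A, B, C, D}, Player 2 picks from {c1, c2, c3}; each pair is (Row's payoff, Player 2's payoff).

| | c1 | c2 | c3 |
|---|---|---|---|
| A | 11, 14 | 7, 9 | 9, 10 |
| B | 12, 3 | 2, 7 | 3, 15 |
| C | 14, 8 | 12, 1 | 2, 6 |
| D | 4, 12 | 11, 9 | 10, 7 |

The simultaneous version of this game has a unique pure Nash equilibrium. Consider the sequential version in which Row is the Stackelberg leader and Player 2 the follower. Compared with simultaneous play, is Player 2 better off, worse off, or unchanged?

Work backward from Player 2's decision.
- A: BR = c1, leader payoff 11.
- B: BR = c3, leader payoff 3.
- C: BR = c1, leader payoff 14.
- D: BR = c1, leader payoff 4.
Maximizing over 11, 3, 14, 4, Row chooses C. Subgame-perfect outcome: (C, c1) with payoffs (14, 8).
For the simultaneous game, intersect best replies.
Row's best replies: c1→C; c2→C; c3→D.
Player 2's best replies: A→c1; B→c3; C→c1; D→c1.
Only (C, c1) has each player best-responding; Nash payoffs (14, 8).
Player 2 earns 8 sequentially versus 8 at the Nash outcome: unchanged.

unchanged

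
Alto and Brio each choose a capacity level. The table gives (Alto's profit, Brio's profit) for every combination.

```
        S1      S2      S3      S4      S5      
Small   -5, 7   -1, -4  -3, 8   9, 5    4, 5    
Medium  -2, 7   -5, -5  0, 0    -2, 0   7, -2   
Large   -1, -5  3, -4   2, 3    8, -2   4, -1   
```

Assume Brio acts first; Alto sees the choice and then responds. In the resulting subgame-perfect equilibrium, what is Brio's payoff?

Alto best-responds to each possible Brio move:
- S1: BR = Large, leader payoff -5.
- S2: BR = Large, leader payoff -4.
- S3: BR = Large, leader payoff 3.
- S4: BR = Small, leader payoff 5.
- S5: BR = Medium, leader payoff -2.
Brio's induced payoffs are -5, -4, 3, 5, -2, so Brio commits to S4. Subgame-perfect outcome: (Small, S4) with payoffs (9, 5).

5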